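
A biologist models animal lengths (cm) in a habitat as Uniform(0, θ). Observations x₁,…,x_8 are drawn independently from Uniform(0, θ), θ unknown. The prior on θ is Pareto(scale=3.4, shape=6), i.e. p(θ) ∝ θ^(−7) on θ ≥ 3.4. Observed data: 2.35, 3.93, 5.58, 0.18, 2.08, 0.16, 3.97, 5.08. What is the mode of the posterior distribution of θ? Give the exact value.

The Uniform(0, θ) likelihood is θ^(−n) for θ ≥ max(xᵢ), zero otherwise. Here max(xᵢ) = 5.58.
Posterior ∝ θ^(−7) · θ^(−8) = θ^(−15) on θ ≥ max(3.4, 5.58) = 5.58.
This density is strictly decreasing in θ, so the posterior mode lies at the lower boundary of the support.

θ̂_MAP = 5.58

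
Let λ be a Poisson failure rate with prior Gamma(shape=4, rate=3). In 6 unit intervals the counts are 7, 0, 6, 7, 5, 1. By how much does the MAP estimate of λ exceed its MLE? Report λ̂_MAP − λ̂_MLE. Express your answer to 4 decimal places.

MAP − MLE = -1.1111

Σxᵢ = 26. Posterior is Gamma(30, 9); MAP = (30−1)/9 = 29/9 ≈ 3.22222.
MLE = x̄ = 26/6 ≈ 4.33333.
Difference = 29/9 − 26/6 = -10/9 ≈ -1.1111.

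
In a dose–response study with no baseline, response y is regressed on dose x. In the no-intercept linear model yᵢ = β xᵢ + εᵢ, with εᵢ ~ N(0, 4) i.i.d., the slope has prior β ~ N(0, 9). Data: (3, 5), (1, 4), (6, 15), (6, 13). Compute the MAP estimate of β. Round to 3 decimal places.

log p(β | y) = −Σ(yᵢ − βxᵢ)²/(2·4) − β²/(2·9) + const.
Setting the derivative to zero: Σxᵢ(yᵢ − βxᵢ)/4 − β/9 = 0, so β = Σxᵢyᵢ / (Σxᵢ² + σ²/τ²).
Σxᵢyᵢ = 3·5 + 1·4 + 6·15 + 6·13 = 187; Σxᵢ² = 82; σ²/τ² = 4/9.
β̂_MAP = 187 / (82 + 4/9) = 187/(742/9) = 1683/742 ≈ 2.268.

β̂_MAP = 2.268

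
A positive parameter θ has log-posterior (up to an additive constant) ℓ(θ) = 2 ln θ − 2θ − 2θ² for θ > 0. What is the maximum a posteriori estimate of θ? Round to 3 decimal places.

θ̂_MAP = 0.500

ℓ'(θ) = 2/θ − 2 − 4θ. Setting this to zero and multiplying by θ: 4θ² + 2θ − 2 = 0.
θ = (−2 + √(2² + 4·4·2)) / (2·4) = (−2 + √36) / 8 = (−2 + 6)/8 = 1/2.
ℓ''(θ) = −2/θ² − 4 < 0, confirming a maximum.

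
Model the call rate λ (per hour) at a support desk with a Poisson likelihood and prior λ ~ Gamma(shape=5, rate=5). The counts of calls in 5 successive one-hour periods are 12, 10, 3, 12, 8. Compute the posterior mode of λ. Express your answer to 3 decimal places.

Σxᵢ = 12+10+3+12+8 = 45, with n = 5.
Posterior ∝ λ^4e^(−5λ) · λ^45e^(−5λ) = λ^49e^(−10λ), i.e. Gamma(shape=50, rate=10).
The mode of a Gamma(a, b) with a ≥ 1 (shape–rate) is (a−1)/b = 49/10 ≈ 4.900.

λ̂_MAP = 4.900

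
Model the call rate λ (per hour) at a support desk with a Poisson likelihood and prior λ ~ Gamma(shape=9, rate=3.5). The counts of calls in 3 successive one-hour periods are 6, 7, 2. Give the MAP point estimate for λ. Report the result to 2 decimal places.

λ̂_MAP = 3.54

Σxᵢ = 6+7+2 = 15, with n = 3.
Posterior ∝ λ^8e^(−3.5λ) · λ^15e^(−3λ) = λ^23e^(−6.5λ), i.e. Gamma(shape=24, rate=6.5).
The mode of a Gamma(a, b) with a ≥ 1 (shape–rate) is (a−1)/b = 23/6.5 ≈ 3.54.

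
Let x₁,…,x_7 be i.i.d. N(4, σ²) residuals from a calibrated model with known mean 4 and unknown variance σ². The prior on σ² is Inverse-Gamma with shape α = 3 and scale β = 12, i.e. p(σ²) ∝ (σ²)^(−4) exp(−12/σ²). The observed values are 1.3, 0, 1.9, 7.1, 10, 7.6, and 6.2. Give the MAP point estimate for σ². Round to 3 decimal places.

Sum of squared deviations about the known mean: SS = (1.3−4)² + (0−4)² + (1.9−4)² + (7.1−4)² + (10−4)² + (7.6−4)² + (6.2−4)² = 91.11.
The Normal likelihood contributes (σ²)^(−n/2) exp(−SS/(2σ²)), so the posterior is Inverse-Gamma(α + n/2, β + SS/2) = Inverse-Gamma(6.5, 57.555).
The mode of Inverse-Gamma(a, b) is b/(a+1) = 57.555/7.5 ≈ 7.674.

σ̂²_MAP = 7.674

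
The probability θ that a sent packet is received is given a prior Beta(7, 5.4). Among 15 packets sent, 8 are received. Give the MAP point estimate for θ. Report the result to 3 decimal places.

Prior: Beta(7, 5.4).
Data: 8 successes in 15 trials. The binomial likelihood contributes θ^8(1−θ)^7, so the posterior is Beta(7+8, 5.4+7) = Beta(15, 12.4).
For Beta(a, b) with a, b > 1 the mode is (a−1)/(a+b−2) = 14/25.4 ≈ 0.551.

θ̂_MAP = 0.551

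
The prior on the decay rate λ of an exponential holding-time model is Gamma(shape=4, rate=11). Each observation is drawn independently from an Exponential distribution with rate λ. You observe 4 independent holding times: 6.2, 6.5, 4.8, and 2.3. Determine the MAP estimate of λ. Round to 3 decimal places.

λ̂_MAP = 0.227

The Exponential(rate=λ) likelihood is ∝ λ^n e^(−λΣtᵢ). Here n = 4 and Σtᵢ = 6.2 + 6.5 + 4.8 + 2.3 = 19.8.
Posterior ∝ λ^3e^(−11λ) · λ^4e^(−19.8λ) = λ^7e^(−30.8λ), i.e. Gamma(8, 30.8).
Mode = (a−1)/b = 7/30.8 ≈ 0.227.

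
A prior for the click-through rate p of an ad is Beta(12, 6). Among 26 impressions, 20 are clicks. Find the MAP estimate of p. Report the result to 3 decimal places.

Prior: Beta(12, 6).
Data: 20 successes in 26 trials. The binomial likelihood contributes p^20(1−p)^6, so the posterior is Beta(12+20, 6+6) = Beta(32, 12).
For Beta(a, b) with a, b > 1 the mode is (a−1)/(a+b−2) = 31/42 ≈ 0.738.

p̂_MAP = 0.738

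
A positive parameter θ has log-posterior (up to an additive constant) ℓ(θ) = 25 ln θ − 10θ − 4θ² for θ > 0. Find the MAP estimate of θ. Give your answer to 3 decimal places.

ℓ'(θ) = 25/θ − 10 − 8θ. Setting this to zero and multiplying by θ: 8θ² + 10θ − 25 = 0.
θ = (−10 + √(10² + 4·8·25)) / (2·8) = (−10 + √900) / 16 = (−10 + 30)/16 = 5/4.
ℓ''(θ) = −25/θ² − 8 < 0, confirming a maximum.

θ̂_MAP = 1.250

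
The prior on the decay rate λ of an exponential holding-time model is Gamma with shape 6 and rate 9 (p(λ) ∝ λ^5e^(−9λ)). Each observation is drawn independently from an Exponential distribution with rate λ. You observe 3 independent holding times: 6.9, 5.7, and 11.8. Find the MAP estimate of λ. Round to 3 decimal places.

The Exponential(rate=λ) likelihood is ∝ λ^n e^(−λΣtᵢ). Here n = 3 and Σtᵢ = 6.9 + 5.7 + 11.8 = 24.4.
Posterior ∝ λ^5e^(−9λ) · λ^3e^(−24.4λ) = λ^8e^(−33.4λ), i.e. Gamma(9, 33.4).
Mode = (a−1)/b = 8/33.4 ≈ 0.240.

λ̂_MAP = 0.240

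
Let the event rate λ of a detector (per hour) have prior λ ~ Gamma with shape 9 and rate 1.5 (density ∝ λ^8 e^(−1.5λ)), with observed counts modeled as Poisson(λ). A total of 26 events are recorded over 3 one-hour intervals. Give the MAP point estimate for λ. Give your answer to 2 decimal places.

λ̂_MAP = 7.56

Σxᵢ = 26, n = 3.
Posterior ∝ λ^8e^(−1.5λ) · λ^26e^(−3λ) = λ^34e^(−4.5λ), i.e. Gamma(shape=35, rate=4.5).
The mode of a Gamma(a, b) with a ≥ 1 (shape–rate) is (a−1)/b = 34/4.5 ≈ 7.56.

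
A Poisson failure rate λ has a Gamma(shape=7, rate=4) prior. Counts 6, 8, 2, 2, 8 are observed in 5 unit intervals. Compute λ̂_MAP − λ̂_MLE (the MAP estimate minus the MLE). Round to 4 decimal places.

Σxᵢ = 26. Posterior is Gamma(33, 9); MAP = (33−1)/9 = 32/9 ≈ 3.55556.
MLE = x̄ = 26/5 ≈ 5.20000.
Difference = 32/9 − 26/5 = -74/45 ≈ -1.6444.

MAP − MLE = -1.6444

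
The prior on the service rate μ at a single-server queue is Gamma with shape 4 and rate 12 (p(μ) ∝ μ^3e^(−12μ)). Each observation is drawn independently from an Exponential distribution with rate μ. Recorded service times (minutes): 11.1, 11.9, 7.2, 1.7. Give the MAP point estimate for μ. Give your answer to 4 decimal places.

The Exponential(rate=μ) likelihood is ∝ μ^n e^(−μΣtᵢ). Here n = 4 and Σtᵢ = 11.1 + 11.9 + 7.2 + 1.7 = 31.9.
Posterior ∝ μ^3e^(−12μ) · μ^4e^(−31.9μ) = μ^7e^(−43.9μ), i.e. Gamma(8, 43.9).
Mode = (a−1)/b = 7/43.9 ≈ 0.1595.

μ̂_MAP = 0.1595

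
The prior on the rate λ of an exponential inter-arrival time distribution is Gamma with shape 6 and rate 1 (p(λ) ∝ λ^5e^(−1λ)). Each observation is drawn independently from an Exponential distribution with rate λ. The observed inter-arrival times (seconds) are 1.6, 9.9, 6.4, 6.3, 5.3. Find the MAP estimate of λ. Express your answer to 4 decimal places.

The Exponential(rate=λ) likelihood is ∝ λ^n e^(−λΣtᵢ). Here n = 5 and Σtᵢ = 1.6 + 9.9 + 6.4 + 6.3 + 5.3 = 29.5.
Posterior ∝ λ^5e^(−1λ) · λ^5e^(−29.5λ) = λ^10e^(−30.5λ), i.e. Gamma(11, 30.5).
Mode = (a−1)/b = 10/30.5 ≈ 0.3279.

λ̂_MAP = 0.3279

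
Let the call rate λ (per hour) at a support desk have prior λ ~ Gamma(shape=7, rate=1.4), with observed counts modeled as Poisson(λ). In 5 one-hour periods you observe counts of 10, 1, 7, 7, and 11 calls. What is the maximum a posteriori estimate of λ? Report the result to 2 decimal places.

Σxᵢ = 10+1+7+7+11 = 36, with n = 5.
Posterior ∝ λ^6e^(−1.4λ) · λ^36e^(−5λ) = λ^42e^(−6.4λ), i.e. Gamma(shape=43, rate=6.4).
The mode of a Gamma(a, b) with a ≥ 1 (shape–rate) is (a−1)/b = 42/6.4 ≈ 6.56.

λ̂_MAP = 6.56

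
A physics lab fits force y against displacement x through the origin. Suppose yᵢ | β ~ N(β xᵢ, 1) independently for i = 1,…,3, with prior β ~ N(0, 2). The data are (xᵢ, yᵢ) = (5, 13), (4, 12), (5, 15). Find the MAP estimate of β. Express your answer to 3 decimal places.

log p(β | y) = −Σ(yᵢ − βxᵢ)²/(2·1) − β²/(2·2) + const.
Setting the derivative to zero: Σxᵢ(yᵢ − βxᵢ)/1 − β/2 = 0, so β = Σxᵢyᵢ / (Σxᵢ² + σ²/τ²).
Σxᵢyᵢ = 5·13 + 4·12 + 5·15 = 188; Σxᵢ² = 66; σ²/τ² = 0.5.
β̂_MAP = 188 / (66 + 0.5) = 188/66.5 ≈ 2.827.

β̂_MAP = 2.827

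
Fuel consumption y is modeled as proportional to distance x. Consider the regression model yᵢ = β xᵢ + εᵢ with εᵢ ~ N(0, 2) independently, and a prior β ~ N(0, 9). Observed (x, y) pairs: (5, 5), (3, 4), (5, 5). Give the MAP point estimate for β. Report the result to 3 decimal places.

β̂_MAP = 1.047

log p(β | y) = −Σ(yᵢ − βxᵢ)²/(2·2) − β²/(2·9) + const.
Setting the derivative to zero: Σxᵢ(yᵢ − βxᵢ)/2 − β/9 = 0, so β = Σxᵢyᵢ / (Σxᵢ² + σ²/τ²).
Σxᵢyᵢ = 5·5 + 3·4 + 5·5 = 62; Σxᵢ² = 59; σ²/τ² = 2/9.
β̂_MAP = 62 / (59 + 2/9) = 62/(533/9) = 558/533 ≈ 1.047.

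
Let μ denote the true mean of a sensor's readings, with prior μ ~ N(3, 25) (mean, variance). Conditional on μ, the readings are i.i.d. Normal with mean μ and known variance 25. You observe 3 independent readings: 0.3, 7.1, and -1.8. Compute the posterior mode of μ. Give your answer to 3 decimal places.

μ̂_MAP = 2.150

n = 3; x̄ = (0.3 + 7.1 + (-1.8))/3 = 5.6/3 = 28/15 ≈ 1.8667.
For a Normal prior and Normal likelihood with known variance, the posterior is Normal; its mode equals its mean, the precision-weighted average.
Prior precision 1/σ₀² = 1/25 = 0.04; data precision n/σ² = 3/25 = 0.12.
μ̂ = (0.04·3 + 0.12·(28/15)) / (0.04 + 0.12) = 0.344/0.16 = 2.150.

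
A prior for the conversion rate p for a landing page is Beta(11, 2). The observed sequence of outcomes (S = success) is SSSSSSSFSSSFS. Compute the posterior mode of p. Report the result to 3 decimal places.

p̂_MAP = 0.875

Prior: Beta(11, 2).
Data: 11 successes in 13 trials (from the sequence). The binomial likelihood contributes p^11(1−p)^2, so the posterior is Beta(11+11, 2+2) = Beta(22, 4).
For Beta(a, b) with a, b > 1 the mode is (a−1)/(a+b−2) = 21/24 ≈ 0.875.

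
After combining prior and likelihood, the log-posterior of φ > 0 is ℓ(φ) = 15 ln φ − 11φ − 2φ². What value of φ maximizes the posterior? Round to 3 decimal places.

ℓ'(φ) = 15/φ − 11 − 4φ. Setting this to zero and multiplying by φ: 4φ² + 11φ − 15 = 0.
φ = (−11 + √(11² + 4·4·15)) / (2·4) = (−11 + √361) / 8 = (−11 + 19)/8 = 1.
ℓ''(φ) = −15/φ² − 4 < 0, confirming a maximum.

φ̂_MAP = 1.000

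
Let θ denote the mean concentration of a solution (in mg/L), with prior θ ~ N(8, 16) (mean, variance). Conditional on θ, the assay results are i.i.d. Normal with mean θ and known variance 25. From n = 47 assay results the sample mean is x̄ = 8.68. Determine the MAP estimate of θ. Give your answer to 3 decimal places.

n = 47, x̄ = 8.68.
For a Normal prior and Normal likelihood with known variance, the posterior is Normal; its mode equals its mean, the precision-weighted average.
Prior precision 1/σ₀² = 1/16 = 0.0625; data precision n/σ² = 47/25 = 1.88.
θ̂ = (0.0625·8 + 1.88·8.68) / (0.0625 + 1.88) = 16.8184/1.9425 = 168184/19425 ≈ 8.658.

θ̂_MAP = 8.658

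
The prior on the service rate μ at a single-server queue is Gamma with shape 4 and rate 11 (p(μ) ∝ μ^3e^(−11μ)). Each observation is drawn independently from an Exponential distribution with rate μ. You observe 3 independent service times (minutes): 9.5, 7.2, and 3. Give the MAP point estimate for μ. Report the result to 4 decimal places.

μ̂_MAP = 0.1954

The Exponential(rate=μ) likelihood is ∝ μ^n e^(−μΣtᵢ). Here n = 3 and Σtᵢ = 9.5 + 7.2 + 3 = 19.7.
Posterior ∝ μ^3e^(−11μ) · μ^3e^(−19.7μ) = μ^6e^(−30.7μ), i.e. Gamma(7, 30.7).
Mode = (a−1)/b = 6/30.7 ≈ 0.1954.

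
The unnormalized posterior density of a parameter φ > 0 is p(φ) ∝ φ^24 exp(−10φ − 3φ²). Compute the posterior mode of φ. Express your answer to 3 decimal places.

φ̂_MAP = 1.333

ℓ'(φ) = 24/φ − 10 − 6φ. Setting this to zero and multiplying by φ: 6φ² + 10φ − 24 = 0.
φ = (−10 + √(10² + 4·6·24)) / (2·6) = (−10 + √676) / 12 = (−10 + 26)/12 = 4/3.
ℓ''(φ) = −24/φ² − 6 < 0, confirming a maximum.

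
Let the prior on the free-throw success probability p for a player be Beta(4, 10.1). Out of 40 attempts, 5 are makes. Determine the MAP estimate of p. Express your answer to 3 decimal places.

Prior: Beta(4, 10.1).
Data: 5 successes in 40 trials. The binomial likelihood contributes p^5(1−p)^35, so the posterior is Beta(4+5, 10.1+35) = Beta(9, 45.1).
For Beta(a, b) with a, b > 1 the mode is (a−1)/(a+b−2) = 8/52.1 ≈ 0.154.

p̂_MAP = 0.154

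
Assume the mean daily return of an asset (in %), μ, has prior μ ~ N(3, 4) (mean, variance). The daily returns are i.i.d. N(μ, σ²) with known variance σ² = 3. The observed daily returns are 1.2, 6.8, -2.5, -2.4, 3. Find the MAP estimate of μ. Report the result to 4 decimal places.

n = 5; x̄ = (1.2 + 6.8 + (-2.5) + (-2.4) + 3)/5 = 6.1/5 = 1.22.
For a Normal prior and Normal likelihood with known variance, the posterior is Normal; its mode equals its mean, the precision-weighted average.
Prior precision 1/σ₀² = 1/4 = 0.25; data precision n/σ² = 5/3.
μ̂ = (0.25·3 + (5/3)·1.22) / (0.25 + 5/3) = (167/60)/(23/12) = 167/115 ≈ 1.4522.

μ̂_MAP = 1.4522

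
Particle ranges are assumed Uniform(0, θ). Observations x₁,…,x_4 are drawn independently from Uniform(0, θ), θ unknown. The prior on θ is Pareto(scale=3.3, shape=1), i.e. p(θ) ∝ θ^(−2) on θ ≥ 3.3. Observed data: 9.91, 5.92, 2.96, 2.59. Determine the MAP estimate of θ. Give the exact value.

θ̂_MAP = 9.91

The Uniform(0, θ) likelihood is θ^(−n) for θ ≥ max(xᵢ), zero otherwise. Here max(xᵢ) = 9.91.
Posterior ∝ θ^(−2) · θ^(−4) = θ^(−6) on θ ≥ max(3.3, 9.91) = 9.91.
This density is strictly decreasing in θ, so the posterior mode lies at the lower boundary of the support.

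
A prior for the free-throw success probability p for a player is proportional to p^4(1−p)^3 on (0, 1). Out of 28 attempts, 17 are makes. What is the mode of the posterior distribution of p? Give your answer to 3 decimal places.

p̂_MAP = 0.600

The prior density ∝ p^4(1−p)^3 is the kernel of Beta(5, 4).
Data: 17 successes in 28 trials. The binomial likelihood contributes p^17(1−p)^11, so the posterior is Beta(5+17, 4+11) = Beta(22, 15).
For Beta(a, b) with a, b > 1 the mode is (a−1)/(a+b−2) = 21/35 ≈ 0.600.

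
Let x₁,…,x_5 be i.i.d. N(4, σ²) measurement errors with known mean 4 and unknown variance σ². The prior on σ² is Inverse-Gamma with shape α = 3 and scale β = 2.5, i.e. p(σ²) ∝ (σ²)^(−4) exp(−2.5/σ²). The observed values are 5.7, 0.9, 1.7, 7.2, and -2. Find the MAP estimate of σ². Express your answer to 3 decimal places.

Sum of squared deviations about the known mean: SS = (5.7−4)² + (0.9−4)² + (1.7−4)² + (7.2−4)² + (-2−4)² = 64.03.
The Normal likelihood contributes (σ²)^(−n/2) exp(−SS/(2σ²)), so the posterior is Inverse-Gamma(α + n/2, β + SS/2) = Inverse-Gamma(5.5, 34.515).
The mode of Inverse-Gamma(a, b) is b/(a+1) = 34.515/6.5 ≈ 5.310.

σ̂²_MAP = 5.310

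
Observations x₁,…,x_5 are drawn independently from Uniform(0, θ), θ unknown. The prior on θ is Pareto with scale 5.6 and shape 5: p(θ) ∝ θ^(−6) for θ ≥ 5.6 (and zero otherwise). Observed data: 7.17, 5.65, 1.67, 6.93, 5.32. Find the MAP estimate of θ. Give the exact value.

The Uniform(0, θ) likelihood is θ^(−n) for θ ≥ max(xᵢ), zero otherwise. Here max(xᵢ) = 7.17.
Posterior ∝ θ^(−6) · θ^(−5) = θ^(−11) on θ ≥ max(5.6, 7.17) = 7.17.
This density is strictly decreasing in θ, so the posterior mode lies at the lower boundary of the support.

θ̂_MAP = 7.17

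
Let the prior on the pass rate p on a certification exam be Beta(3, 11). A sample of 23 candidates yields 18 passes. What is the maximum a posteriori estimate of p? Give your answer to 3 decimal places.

p̂_MAP = 0.571

Prior: Beta(3, 11).
Data: 18 successes in 23 trials. The binomial likelihood contributes p^18(1−p)^5, so the posterior is Beta(3+18, 11+5) = Beta(21, 16).
For Beta(a, b) with a, b > 1 the mode is (a−1)/(a+b−2) = 20/35 ≈ 0.571.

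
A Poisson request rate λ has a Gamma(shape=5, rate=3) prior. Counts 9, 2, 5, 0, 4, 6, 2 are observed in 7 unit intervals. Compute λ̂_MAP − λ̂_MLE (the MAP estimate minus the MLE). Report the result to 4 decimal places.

MAP − MLE = -0.8000

Σxᵢ = 28. Posterior is Gamma(33, 10); MAP = (33−1)/10 = 32/10 ≈ 3.20000.
MLE = x̄ = 28/7 ≈ 4.00000.
Difference = 32/10 − 28/7 = -4/5 ≈ -0.8000.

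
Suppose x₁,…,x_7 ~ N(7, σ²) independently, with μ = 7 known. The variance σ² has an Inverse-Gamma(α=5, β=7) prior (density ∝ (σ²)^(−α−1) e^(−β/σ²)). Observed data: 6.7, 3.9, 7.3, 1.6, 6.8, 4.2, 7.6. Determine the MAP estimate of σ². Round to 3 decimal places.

Sum of squared deviations about the known mean: SS = (6.7−7)² + (3.9−7)² + (7.3−7)² + (1.6−7)² + (6.8−7)² + (4.2−7)² + (7.6−7)² = 47.19.
The Normal likelihood contributes (σ²)^(−n/2) exp(−SS/(2σ²)), so the posterior is Inverse-Gamma(α + n/2, β + SS/2) = Inverse-Gamma(8.5, 30.595).
The mode of Inverse-Gamma(a, b) is b/(a+1) = 30.595/9.5 ≈ 3.221.

σ̂²_MAP = 3.221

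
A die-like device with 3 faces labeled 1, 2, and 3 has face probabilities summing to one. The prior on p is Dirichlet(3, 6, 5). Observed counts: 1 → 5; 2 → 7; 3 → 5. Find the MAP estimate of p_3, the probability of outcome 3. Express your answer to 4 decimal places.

MAP estimate: 0.3214

The posterior is Dirichlet(αᵢ + nᵢ) = Dirichlet(8, 13, 10).
For a Dirichlet(a₁,…,a_K) with all aᵢ > 1, the mode has j-th component (aⱼ − 1)/(Σaᵢ − K).
Here Σaᵢ = 31 and K = 3, so p_3 = (10 − 1)/(31 − 3) = 9/28 ≈ 0.3214.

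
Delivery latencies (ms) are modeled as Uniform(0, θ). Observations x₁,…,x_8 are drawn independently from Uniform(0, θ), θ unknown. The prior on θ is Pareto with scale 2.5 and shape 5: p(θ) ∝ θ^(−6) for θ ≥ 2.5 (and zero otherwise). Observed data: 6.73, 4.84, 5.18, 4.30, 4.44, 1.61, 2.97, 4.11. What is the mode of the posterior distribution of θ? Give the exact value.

The Uniform(0, θ) likelihood is θ^(−n) for θ ≥ max(xᵢ), zero otherwise. Here max(xᵢ) = 6.73.
Posterior ∝ θ^(−6) · θ^(−8) = θ^(−14) on θ ≥ max(2.5, 6.73) = 6.73.
This density is strictly decreasing in θ, so the posterior mode lies at the lower boundary of the support.

θ̂_MAP = 6.73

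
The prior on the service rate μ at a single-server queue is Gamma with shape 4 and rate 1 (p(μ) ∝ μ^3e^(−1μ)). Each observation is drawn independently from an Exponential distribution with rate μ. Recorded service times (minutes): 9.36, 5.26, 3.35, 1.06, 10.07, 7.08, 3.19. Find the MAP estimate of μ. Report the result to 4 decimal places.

The Exponential(rate=μ) likelihood is ∝ μ^n e^(−μΣtᵢ). Here n = 7 and Σtᵢ = 9.36 + 5.26 + 3.35 + 1.06 + 10.07 + 7.08 + 3.19 = 39.37.
Posterior ∝ μ^3e^(−1μ) · μ^7e^(−39.37μ) = μ^10e^(−40.37μ), i.e. Gamma(11, 40.37).
Mode = (a−1)/b = 10/40.37 ≈ 0.2477.

μ̂_MAP = 0.2477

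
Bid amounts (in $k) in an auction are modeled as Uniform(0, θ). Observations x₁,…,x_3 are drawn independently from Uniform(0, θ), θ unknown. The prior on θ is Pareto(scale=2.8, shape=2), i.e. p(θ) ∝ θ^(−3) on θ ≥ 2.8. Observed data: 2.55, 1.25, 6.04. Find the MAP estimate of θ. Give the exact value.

The Uniform(0, θ) likelihood is θ^(−n) for θ ≥ max(xᵢ), zero otherwise. Here max(xᵢ) = 6.04.
Posterior ∝ θ^(−3) · θ^(−3) = θ^(−6) on θ ≥ max(2.8, 6.04) = 6.04.
This density is strictly decreasing in θ, so the posterior mode lies at the lower boundary of the support.

θ̂_MAP = 6.04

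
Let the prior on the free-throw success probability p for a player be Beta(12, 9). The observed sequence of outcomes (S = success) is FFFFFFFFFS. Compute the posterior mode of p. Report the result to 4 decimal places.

Prior: Beta(12, 9).
Data: 1 success in 10 trials (from the sequence). The binomial likelihood contributes p(1−p)^9, so the posterior is Beta(12+1, 9+9) = Beta(13, 18).
For Beta(a, b) with a, b > 1 the mode is (a−1)/(a+b−2) = 12/29 ≈ 0.4138.

p̂_MAP = 0.4138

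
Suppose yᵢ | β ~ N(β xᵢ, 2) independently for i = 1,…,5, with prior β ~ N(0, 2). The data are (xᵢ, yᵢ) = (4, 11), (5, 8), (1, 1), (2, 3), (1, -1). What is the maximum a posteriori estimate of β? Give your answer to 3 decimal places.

β̂_MAP = 1.875

log p(β | y) = −Σ(yᵢ − βxᵢ)²/(2·2) − β²/(2·2) + const.
Setting the derivative to zero: Σxᵢ(yᵢ − βxᵢ)/2 − β/2 = 0, so β = Σxᵢyᵢ / (Σxᵢ² + σ²/τ²).
Σxᵢyᵢ = 4·11 + 5·8 + 1·1 + 2·3 + 1·(-1) = 90; Σxᵢ² = 47; σ²/τ² = 1.
β̂_MAP = 90 / (47 + 1) = 90/48 ≈ 1.875.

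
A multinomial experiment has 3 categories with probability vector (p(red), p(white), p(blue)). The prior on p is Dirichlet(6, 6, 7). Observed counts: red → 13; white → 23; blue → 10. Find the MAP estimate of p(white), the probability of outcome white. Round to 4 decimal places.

The posterior is Dirichlet(αᵢ + nᵢ) = Dirichlet(19, 29, 17).
For a Dirichlet(a₁,…,a_K) with all aᵢ > 1, the mode has j-th component (aⱼ − 1)/(Σaᵢ − K).
Here Σaᵢ = 65 and K = 3, so p(white) = (29 − 1)/(65 − 3) = 28/62 ≈ 0.4516.

MAP estimate of p(white) = 0.4516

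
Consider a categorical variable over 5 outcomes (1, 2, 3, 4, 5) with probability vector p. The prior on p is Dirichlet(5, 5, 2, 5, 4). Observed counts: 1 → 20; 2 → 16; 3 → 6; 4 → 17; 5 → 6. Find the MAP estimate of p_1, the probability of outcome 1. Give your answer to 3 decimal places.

MAP estimate: 0.296

The posterior is Dirichlet(αᵢ + nᵢ) = Dirichlet(25, 21, 8, 22, 10).
For a Dirichlet(a₁,…,a_K) with all aᵢ > 1, the mode has j-th component (aⱼ − 1)/(Σaᵢ − K).
Here Σaᵢ = 86 and K = 5, so p_1 = (25 − 1)/(86 − 5) = 24/81 ≈ 0.296.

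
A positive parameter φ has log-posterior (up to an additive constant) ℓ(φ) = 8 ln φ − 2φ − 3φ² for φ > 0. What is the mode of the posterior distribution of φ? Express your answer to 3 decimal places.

ℓ'(φ) = 8/φ − 2 − 6φ. Setting this to zero and multiplying by φ: 6φ² + 2φ − 8 = 0.
φ = (−2 + √(2² + 4·6·8)) / (2·6) = (−2 + √196) / 12 = (−2 + 14)/12 = 1.
ℓ''(φ) = −8/φ² − 6 < 0, confirming a maximum.

φ̂_MAP = 1.000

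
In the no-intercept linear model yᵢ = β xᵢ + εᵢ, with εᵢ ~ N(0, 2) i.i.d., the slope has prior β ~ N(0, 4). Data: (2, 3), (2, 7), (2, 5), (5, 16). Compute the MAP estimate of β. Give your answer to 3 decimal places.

log p(β | y) = −Σ(yᵢ − βxᵢ)²/(2·2) − β²/(2·4) + const.
Setting the derivative to zero: Σxᵢ(yᵢ − βxᵢ)/2 − β/4 = 0, so β = Σxᵢyᵢ / (Σxᵢ² + σ²/τ²).
Σxᵢyᵢ = 2·3 + 2·7 + 2·5 + 5·16 = 110; Σxᵢ² = 37; σ²/τ² = 0.5.
β̂_MAP = 110 / (37 + 0.5) = 110/37.5 ≈ 2.933.

β̂_MAP = 2.933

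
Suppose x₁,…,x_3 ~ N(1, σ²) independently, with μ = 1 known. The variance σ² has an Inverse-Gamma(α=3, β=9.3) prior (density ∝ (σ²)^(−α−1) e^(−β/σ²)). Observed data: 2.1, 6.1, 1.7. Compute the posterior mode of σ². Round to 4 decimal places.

σ̂²_MAP = 4.2100

Sum of squared deviations about the known mean: SS = (2.1−1)² + (6.1−1)² + (1.7−1)² = 27.71.
The Normal likelihood contributes (σ²)^(−n/2) exp(−SS/(2σ²)), so the posterior is Inverse-Gamma(α + n/2, β + SS/2) = Inverse-Gamma(4.5, 23.155).
The mode of Inverse-Gamma(a, b) is b/(a+1) = 23.155/5.5 ≈ 4.2100.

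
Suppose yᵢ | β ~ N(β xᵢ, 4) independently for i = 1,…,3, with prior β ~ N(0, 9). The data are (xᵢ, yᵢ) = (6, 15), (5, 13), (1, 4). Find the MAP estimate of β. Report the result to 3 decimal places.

β̂_MAP = 2.546

log p(β | y) = −Σ(yᵢ − βxᵢ)²/(2·4) − β²/(2·9) + const.
Setting the derivative to zero: Σxᵢ(yᵢ − βxᵢ)/4 − β/9 = 0, so β = Σxᵢyᵢ / (Σxᵢ² + σ²/τ²).
Σxᵢyᵢ = 6·15 + 5·13 + 1·4 = 159; Σxᵢ² = 62; σ²/τ² = 4/9.
β̂_MAP = 159 / (62 + 4/9) = 159/(562/9) = 1431/562 ≈ 2.546.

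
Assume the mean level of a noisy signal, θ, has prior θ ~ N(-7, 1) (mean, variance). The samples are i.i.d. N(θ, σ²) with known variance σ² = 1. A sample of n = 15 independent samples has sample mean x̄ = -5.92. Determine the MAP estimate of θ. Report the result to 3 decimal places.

θ̂_MAP = -5.988

n = 15, x̄ = -5.92.
For a Normal prior and Normal likelihood with known variance, the posterior is Normal; its mode equals its mean, the precision-weighted average.
Prior precision 1/σ₀² = 1/1 = 1; data precision n/σ² = 15/1 = 15.
θ̂ = (1·(-7) + 15·(-5.92)) / (1 + 15) = (-95.8)/16 = -5.9875 ≈ -5.988.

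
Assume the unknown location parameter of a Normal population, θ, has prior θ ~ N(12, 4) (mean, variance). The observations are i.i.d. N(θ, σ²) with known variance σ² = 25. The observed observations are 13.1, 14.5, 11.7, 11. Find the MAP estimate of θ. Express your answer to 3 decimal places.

θ̂_MAP = 12.224

n = 4; x̄ = (13.1 + 14.5 + 11.7 + 11)/4 = 50.3/4 = 12.575.
For a Normal prior and Normal likelihood with known variance, the posterior is Normal; its mode equals its mean, the precision-weighted average.
Prior precision 1/σ₀² = 1/4 = 0.25; data precision n/σ² = 4/25 = 0.16.
θ̂ = (0.25·12 + 0.16·12.575) / (0.25 + 0.16) = 5.012/0.41 = 2506/205 ≈ 12.224.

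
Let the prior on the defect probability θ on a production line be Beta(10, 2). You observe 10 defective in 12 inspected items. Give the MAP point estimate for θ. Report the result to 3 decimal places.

θ̂_MAP = 0.864

Prior: Beta(10, 2).
Data: 10 successes in 12 trials. The binomial likelihood contributes θ^10(1−θ)^2, so the posterior is Beta(10+10, 2+2) = Beta(20, 4).
For Beta(a, b) with a, b > 1 the mode is (a−1)/(a+b−2) = 19/22 ≈ 0.864.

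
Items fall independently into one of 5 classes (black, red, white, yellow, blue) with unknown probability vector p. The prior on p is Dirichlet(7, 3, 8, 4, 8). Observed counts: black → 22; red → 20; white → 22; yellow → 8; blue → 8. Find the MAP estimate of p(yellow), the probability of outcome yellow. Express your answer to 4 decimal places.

The posterior is Dirichlet(αᵢ + nᵢ) = Dirichlet(29, 23, 30, 12, 16).
For a Dirichlet(a₁,…,a_K) with all aᵢ > 1, the mode has j-th component (aⱼ − 1)/(Σaᵢ − K).
Here Σaᵢ = 110 and K = 5, so p(yellow) = (12 − 1)/(110 − 5) = 11/105 ≈ 0.1048.

MAP estimate of p(yellow) = 0.1048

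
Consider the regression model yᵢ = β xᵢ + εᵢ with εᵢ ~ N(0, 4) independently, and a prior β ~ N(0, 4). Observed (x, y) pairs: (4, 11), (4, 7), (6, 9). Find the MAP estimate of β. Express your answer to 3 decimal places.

log p(β | y) = −Σ(yᵢ − βxᵢ)²/(2·4) − β²/(2·4) + const.
Setting the derivative to zero: Σxᵢ(yᵢ − βxᵢ)/4 − β/4 = 0, so β = Σxᵢyᵢ / (Σxᵢ² + σ²/τ²).
Σxᵢyᵢ = 4·11 + 4·7 + 6·9 = 126; Σxᵢ² = 68; σ²/τ² = 1.
β̂_MAP = 126 / (68 + 1) = 126/69 ≈ 1.826.

β̂_MAP = 1.826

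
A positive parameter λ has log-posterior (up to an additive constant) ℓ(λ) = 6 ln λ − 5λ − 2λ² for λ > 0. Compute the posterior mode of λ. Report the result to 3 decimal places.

ℓ'(λ) = 6/λ − 5 − 4λ. Setting this to zero and multiplying by λ: 4λ² + 5λ − 6 = 0.
λ = (−5 + √(5² + 4·4·6)) / (2·4) = (−5 + √121) / 8 = (−5 + 11)/8 = 3/4.
ℓ''(λ) = −6/λ² − 4 < 0, confirming a maximum.

λ̂_MAP = 0.750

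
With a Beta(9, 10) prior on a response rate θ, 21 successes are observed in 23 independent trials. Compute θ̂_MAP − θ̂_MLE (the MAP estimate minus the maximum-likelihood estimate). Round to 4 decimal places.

MAP − MLE = -0.1880

Posterior is Beta(30, 12); MAP = (30−1)/(42−2) = 29/40 ≈ 0.72500.
MLE ignores the prior: θ̂_MLE = k/n = 21/23 ≈ 0.91304.
Difference = 29/40 − 21/23 = -173/920 ≈ -0.1880.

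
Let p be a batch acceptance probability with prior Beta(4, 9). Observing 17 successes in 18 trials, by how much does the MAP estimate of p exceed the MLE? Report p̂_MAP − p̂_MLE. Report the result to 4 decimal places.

Posterior is Beta(21, 10); MAP = (21−1)/(31−2) = 20/29 ≈ 0.68966.
MLE ignores the prior: p̂_MLE = k/n = 17/18 ≈ 0.94444.
Difference = 20/29 − 17/18 = -133/522 ≈ -0.2548.

MAP − MLE = -0.2548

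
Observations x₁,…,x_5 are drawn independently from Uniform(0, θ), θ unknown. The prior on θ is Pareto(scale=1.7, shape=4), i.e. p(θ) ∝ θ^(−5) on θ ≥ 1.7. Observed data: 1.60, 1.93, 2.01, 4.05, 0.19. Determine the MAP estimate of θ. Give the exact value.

θ̂_MAP = 4.05

The Uniform(0, θ) likelihood is θ^(−n) for θ ≥ max(xᵢ), zero otherwise. Here max(xᵢ) = 4.05.
Posterior ∝ θ^(−5) · θ^(−5) = θ^(−10) on θ ≥ max(1.7, 4.05) = 4.05.
This density is strictly decreasing in θ, so the posterior mode lies at the lower boundary of the support.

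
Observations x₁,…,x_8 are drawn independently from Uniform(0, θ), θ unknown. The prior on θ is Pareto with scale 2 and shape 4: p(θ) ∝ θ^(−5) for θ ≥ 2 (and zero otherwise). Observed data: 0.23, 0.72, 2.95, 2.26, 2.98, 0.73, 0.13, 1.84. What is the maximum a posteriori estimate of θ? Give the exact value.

The Uniform(0, θ) likelihood is θ^(−n) for θ ≥ max(xᵢ), zero otherwise. Here max(xᵢ) = 2.98.
Posterior ∝ θ^(−5) · θ^(−8) = θ^(−13) on θ ≥ max(2, 2.98) = 2.98.
This density is strictly decreasing in θ, so the posterior mode lies at the lower boundary of the support.

θ̂_MAP = 2.98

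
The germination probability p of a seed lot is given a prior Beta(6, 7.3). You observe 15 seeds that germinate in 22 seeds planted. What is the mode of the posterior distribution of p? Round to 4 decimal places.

Prior: Beta(6, 7.3).
Data: 15 successes in 22 trials. The binomial likelihood contributes p^15(1−p)^7, so the posterior is Beta(6+15, 7.3+7) = Beta(21, 14.3).
For Beta(a, b) with a, b > 1 the mode is (a−1)/(a+b−2) = 20/33.3 ≈ 0.6006.

p̂_MAP = 0.6006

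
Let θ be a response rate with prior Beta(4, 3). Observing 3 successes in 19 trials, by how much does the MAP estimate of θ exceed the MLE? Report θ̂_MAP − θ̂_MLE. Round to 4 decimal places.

Posterior is Beta(7, 19); MAP = (7−1)/(26−2) = 6/24 ≈ 0.25000.
MLE ignores the prior: θ̂_MLE = k/n = 3/19 ≈ 0.15789.
Difference = 6/24 − 3/19 = 7/76 ≈ 0.0921.

MAP − MLE = 0.0921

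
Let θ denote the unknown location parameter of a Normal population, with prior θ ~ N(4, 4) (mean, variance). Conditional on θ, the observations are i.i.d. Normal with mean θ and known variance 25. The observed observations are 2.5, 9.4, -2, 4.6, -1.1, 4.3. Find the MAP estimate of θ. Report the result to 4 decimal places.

n = 6; x̄ = (2.5 + 9.4 + (-2) + 4.6 + (-1.1) + 4.3)/6 = 17.7/6 = 2.95.
For a Normal prior and Normal likelihood with known variance, the posterior is Normal; its mode equals its mean, the precision-weighted average.
Prior precision 1/σ₀² = 1/4 = 0.25; data precision n/σ² = 6/25 = 0.24.
θ̂ = (0.25·4 + 0.24·2.95) / (0.25 + 0.24) = 1.708/0.49 = 122/35 ≈ 3.4857.

θ̂_MAP = 3.4857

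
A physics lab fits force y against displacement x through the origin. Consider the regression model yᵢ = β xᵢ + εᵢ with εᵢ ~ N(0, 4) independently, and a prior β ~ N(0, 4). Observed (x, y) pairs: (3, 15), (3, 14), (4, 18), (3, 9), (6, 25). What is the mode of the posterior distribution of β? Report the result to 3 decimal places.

log p(β | y) = −Σ(yᵢ − βxᵢ)²/(2·4) − β²/(2·4) + const.
Setting the derivative to zero: Σxᵢ(yᵢ − βxᵢ)/4 − β/4 = 0, so β = Σxᵢyᵢ / (Σxᵢ² + σ²/τ²).
Σxᵢyᵢ = 3·15 + 3·14 + 4·18 + 3·9 + 6·25 = 336; Σxᵢ² = 79; σ²/τ² = 1.
β̂_MAP = 336 / (79 + 1) = 336/80 ≈ 4.200.

β̂_MAP = 4.200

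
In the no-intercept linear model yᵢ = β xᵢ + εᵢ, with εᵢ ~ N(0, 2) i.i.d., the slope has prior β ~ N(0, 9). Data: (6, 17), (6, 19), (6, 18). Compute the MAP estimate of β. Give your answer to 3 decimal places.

β̂_MAP = 2.994

log p(β | y) = −Σ(yᵢ − βxᵢ)²/(2·2) − β²/(2·9) + const.
Setting the derivative to zero: Σxᵢ(yᵢ − βxᵢ)/2 − β/9 = 0, so β = Σxᵢyᵢ / (Σxᵢ² + σ²/τ²).
Σxᵢyᵢ = 6·17 + 6·19 + 6·18 = 324; Σxᵢ² = 108; σ²/τ² = 2/9.
β̂_MAP = 324 / (108 + 2/9) = 324/(974/9) = 1458/487 ≈ 2.994.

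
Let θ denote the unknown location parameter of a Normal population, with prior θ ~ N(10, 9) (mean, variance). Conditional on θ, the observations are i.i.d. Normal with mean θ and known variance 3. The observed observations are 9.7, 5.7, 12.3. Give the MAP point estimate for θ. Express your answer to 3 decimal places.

n = 3; x̄ = (9.7 + 5.7 + 12.3)/3 = 27.7/3 = 277/30 ≈ 9.2333.
For a Normal prior and Normal likelihood with known variance, the posterior is Normal; its mode equals its mean, the precision-weighted average.
Prior precision 1/σ₀² = 1/9; data precision n/σ² = 3/3 = 1.
θ̂ = ((1/9)·10 + 1·(277/30)) / (1/9 + 1) = (931/90)/(10/9) = 9.310.

θ̂_MAP = 9.310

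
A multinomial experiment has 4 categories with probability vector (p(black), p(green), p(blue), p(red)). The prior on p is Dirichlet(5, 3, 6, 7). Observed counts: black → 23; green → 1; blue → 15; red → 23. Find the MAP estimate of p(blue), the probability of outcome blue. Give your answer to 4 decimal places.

The posterior is Dirichlet(αᵢ + nᵢ) = Dirichlet(28, 4, 21, 30).
For a Dirichlet(a₁,…,a_K) with all aᵢ > 1, the mode has j-th component (aⱼ − 1)/(Σaᵢ − K).
Here Σaᵢ = 83 and K = 4, so p(blue) = (21 − 1)/(83 − 4) = 20/79 ≈ 0.2532.

MAP estimate of p(blue) = 0.2532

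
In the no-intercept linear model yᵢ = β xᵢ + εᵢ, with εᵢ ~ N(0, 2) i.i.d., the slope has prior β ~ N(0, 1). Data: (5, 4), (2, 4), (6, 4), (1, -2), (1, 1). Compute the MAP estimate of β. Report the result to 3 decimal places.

β̂_MAP = 0.739

log p(β | y) = −Σ(yᵢ − βxᵢ)²/(2·2) − β²/(2·1) + const.
Setting the derivative to zero: Σxᵢ(yᵢ − βxᵢ)/2 − β/1 = 0, so β = Σxᵢyᵢ / (Σxᵢ² + σ²/τ²).
Σxᵢyᵢ = 5·4 + 2·4 + 6·4 + 1·(-2) + 1·1 = 51; Σxᵢ² = 67; σ²/τ² = 2.
β̂_MAP = 51 / (67 + 2) = 51/69 ≈ 0.739.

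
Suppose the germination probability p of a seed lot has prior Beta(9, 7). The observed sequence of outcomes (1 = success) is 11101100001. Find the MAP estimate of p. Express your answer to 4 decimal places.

p̂_MAP = 0.5600

Prior: Beta(9, 7).
Data: 6 successes in 11 trials (from the sequence). The binomial likelihood contributes p^6(1−p)^5, so the posterior is Beta(9+6, 7+5) = Beta(15, 12).
For Beta(a, b) with a, b > 1 the mode is (a−1)/(a+b−2) = 14/25 ≈ 0.5600.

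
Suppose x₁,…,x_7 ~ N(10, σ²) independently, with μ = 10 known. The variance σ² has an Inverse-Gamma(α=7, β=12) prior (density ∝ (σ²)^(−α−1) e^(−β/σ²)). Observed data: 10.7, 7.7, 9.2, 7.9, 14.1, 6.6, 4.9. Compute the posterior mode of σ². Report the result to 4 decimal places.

Sum of squared deviations about the known mean: SS = (10.7−10)² + (7.7−10)² + (9.2−10)² + (7.9−10)² + (14.1−10)² + (6.6−10)² + (4.9−10)² = 65.21.
The Normal likelihood contributes (σ²)^(−n/2) exp(−SS/(2σ²)), so the posterior is Inverse-Gamma(α + n/2, β + SS/2) = Inverse-Gamma(10.5, 44.605).
The mode of Inverse-Gamma(a, b) is b/(a+1) = 44.605/11.5 ≈ 3.8787.

σ̂²_MAP = 3.8787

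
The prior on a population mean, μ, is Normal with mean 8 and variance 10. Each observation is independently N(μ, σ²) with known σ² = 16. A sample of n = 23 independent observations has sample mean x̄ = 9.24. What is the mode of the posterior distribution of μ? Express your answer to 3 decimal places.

n = 23, x̄ = 9.24.
For a Normal prior and Normal likelihood with known variance, the posterior is Normal; its mode equals its mean, the precision-weighted average.
Prior precision 1/σ₀² = 1/10 = 0.1; data precision n/σ² = 23/16 = 1.4375.
μ̂ = (0.1·8 + 1.4375·9.24) / (0.1 + 1.4375) = 14.0825/1.5375 = 5633/615 ≈ 9.159.

μ̂_MAP = 9.159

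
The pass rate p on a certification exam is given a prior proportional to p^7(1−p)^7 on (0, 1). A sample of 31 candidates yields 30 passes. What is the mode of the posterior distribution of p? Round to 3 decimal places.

The prior density ∝ p^7(1−p)^7 is the kernel of Beta(8, 8).
Data: 30 successes in 31 trials. The binomial likelihood contributes p^30(1−p)^1, so the posterior is Beta(8+30, 8+1) = Beta(38, 9).
For Beta(a, b) with a, b > 1 the mode is (a−1)/(a+b−2) = 37/45 ≈ 0.822.

p̂_MAP = 0.822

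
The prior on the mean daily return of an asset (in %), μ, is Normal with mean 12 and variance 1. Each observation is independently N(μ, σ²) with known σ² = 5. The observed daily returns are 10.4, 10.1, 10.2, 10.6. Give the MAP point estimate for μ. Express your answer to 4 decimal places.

n = 4; x̄ = (10.4 + 10.1 + 10.2 + 10.6)/4 = 41.3/4 = 10.325.
For a Normal prior and Normal likelihood with known variance, the posterior is Normal; its mode equals its mean, the precision-weighted average.
Prior precision 1/σ₀² = 1/1 = 1; data precision n/σ² = 4/5 = 0.8.
μ̂ = (1·12 + 0.8·10.325) / (1 + 0.8) = 20.26/1.8 = 1013/90 ≈ 11.2556.

μ̂_MAP = 11.2556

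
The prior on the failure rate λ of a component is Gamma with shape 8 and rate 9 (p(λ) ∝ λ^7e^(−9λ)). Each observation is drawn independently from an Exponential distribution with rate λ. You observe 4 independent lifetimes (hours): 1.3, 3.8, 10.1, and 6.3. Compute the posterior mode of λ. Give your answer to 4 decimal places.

λ̂_MAP = 0.3607

The Exponential(rate=λ) likelihood is ∝ λ^n e^(−λΣtᵢ). Here n = 4 and Σtᵢ = 1.3 + 3.8 + 10.1 + 6.3 = 21.5.
Posterior ∝ λ^7e^(−9λ) · λ^4e^(−21.5λ) = λ^11e^(−30.5λ), i.e. Gamma(12, 30.5).
Mode = (a−1)/b = 11/30.5 ≈ 0.3607.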